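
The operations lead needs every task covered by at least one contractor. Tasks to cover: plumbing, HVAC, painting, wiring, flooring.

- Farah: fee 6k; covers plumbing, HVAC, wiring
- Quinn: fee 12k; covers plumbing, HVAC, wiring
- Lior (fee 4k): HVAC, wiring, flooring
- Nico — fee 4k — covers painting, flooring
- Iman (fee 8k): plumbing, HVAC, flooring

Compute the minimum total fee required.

10

Choose Farah and Nico: together they cover plumbing, HVAC, painting, wiring, flooring — every task.
Total fee: 6 + 4 = 10.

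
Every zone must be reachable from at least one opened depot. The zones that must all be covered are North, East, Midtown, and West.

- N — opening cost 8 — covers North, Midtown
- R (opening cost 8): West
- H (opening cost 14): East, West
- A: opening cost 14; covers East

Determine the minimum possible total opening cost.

22

Choose N and H: together they cover North, East, Midtown, West — every zone.
Total opening cost: 8 + 14 = 22.
No cover costs less than 22.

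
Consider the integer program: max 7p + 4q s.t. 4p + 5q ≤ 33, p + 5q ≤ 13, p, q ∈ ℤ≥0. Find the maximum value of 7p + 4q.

56

(p,q)=(8,0) is feasible, giving 56.
(p,q)=(7,1) is feasible, giving 53.
(p,q)=(7,0) is feasible, giving 49.
The best lattice point is (8,0), giving 56.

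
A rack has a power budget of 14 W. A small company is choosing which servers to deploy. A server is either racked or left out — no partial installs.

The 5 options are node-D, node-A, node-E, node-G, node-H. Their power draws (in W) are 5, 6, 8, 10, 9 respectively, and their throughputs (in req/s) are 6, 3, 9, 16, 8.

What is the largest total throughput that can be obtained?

Allowing fractional choices, the relaxed optimum would be about 20.8, but servers are indivisible.
node-D + node-E: power draw 5 + 8 = 13 ≤ 14, throughput 6 + 9 = 15.
node-G: power draw 10 ≤ 14, throughput 16.
node-D + node-H: power draw 5 + 9 = 14 ≤ 14, throughput 6 + 8 = 14.
Best is node-G with total throughput 16.

16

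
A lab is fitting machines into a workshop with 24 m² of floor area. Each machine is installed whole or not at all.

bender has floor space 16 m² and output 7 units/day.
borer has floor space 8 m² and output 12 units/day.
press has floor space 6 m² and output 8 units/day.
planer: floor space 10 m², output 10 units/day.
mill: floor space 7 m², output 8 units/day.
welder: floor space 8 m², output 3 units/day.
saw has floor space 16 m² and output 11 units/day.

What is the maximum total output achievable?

30

Allowing fractional choices, the relaxed optimum would be about 31.0, but machines are indivisible.
borer + press + mill: floor space 8 + 6 + 7 = 21 ≤ 24, output 12 + 8 + 8 = 28.
borer + press + planer: floor space 8 + 6 + 10 = 24 ≤ 24, output 12 + 8 + 10 = 30.
press + planer + mill: floor space 6 + 10 + 7 = 23 ≤ 24, output 8 + 10 + 8 = 26.
Best is borer, press, and planer with total output 30.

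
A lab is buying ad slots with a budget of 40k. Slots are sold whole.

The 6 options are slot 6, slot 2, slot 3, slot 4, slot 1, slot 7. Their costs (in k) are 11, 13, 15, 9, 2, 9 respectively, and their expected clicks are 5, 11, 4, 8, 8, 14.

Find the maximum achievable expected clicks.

41

Allowing fractional choices, the relaxed optimum would be about 44.2, but ad slots are indivisible.
slot 2 + slot 3 + slot 1 + slot 7: cost 13 + 15 + 2 + 9 = 39 ≤ 40, expected clicks 11 + 4 + 8 + 14 = 37.
slot 6 + slot 2 + slot 1 + slot 7: cost 11 + 13 + 2 + 9 = 35 ≤ 40, expected clicks 5 + 11 + 8 + 14 = 38.
slot 2 + slot 4 + slot 1 + slot 7: cost 13 + 9 + 2 + 9 = 33 ≤ 40, expected clicks 11 + 8 + 8 + 14 = 41.
Best is slot 2, slot 4, slot 1, and slot 7 with total expected clicks 41.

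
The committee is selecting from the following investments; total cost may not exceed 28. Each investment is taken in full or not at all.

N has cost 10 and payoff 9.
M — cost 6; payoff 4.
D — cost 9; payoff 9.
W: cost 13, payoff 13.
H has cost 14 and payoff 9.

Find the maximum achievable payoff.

26

This is an integer program with binary decision variables.
Take M, D, and W: cost 6 + 9 + 13 = 28 ≤ 28, payoff 4 + 9 + 13 = 26.
No other feasible combination does better.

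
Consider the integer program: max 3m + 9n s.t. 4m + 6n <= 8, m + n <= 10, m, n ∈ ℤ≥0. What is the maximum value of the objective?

9

Relaxing integrality, the LP optimum is 12.00 at (m,n) = (0, 1.33), which is not an integer point.
(m,n)=(0,1): 4·0+6·1=6≤8, 1·0+1·1=1≤10, objective 9.
(m,n)=(1,0): 4·1+6·0=4≤8, 1·1+1·0=1≤10, objective 3.
Maximum is 9 at (m,n)=(0,1).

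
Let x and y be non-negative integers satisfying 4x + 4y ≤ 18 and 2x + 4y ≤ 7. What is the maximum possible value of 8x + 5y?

24

(x,y)=(3,0): 4·3+4·0=12≤18, 2·3+4·0=6≤7, objective 24.
(x,y)=(2,0): 4·2+4·0=8≤18, 2·2+4·0=4≤7, objective 16.
No feasible integer point exceeds 24.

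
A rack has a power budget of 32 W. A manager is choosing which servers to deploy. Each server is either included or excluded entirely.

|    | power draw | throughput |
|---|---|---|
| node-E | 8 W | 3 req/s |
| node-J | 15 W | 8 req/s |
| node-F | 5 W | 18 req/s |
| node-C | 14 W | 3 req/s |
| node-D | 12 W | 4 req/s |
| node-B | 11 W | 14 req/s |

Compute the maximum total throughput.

Take node-J, node-F, and node-B: power draw 15 + 5 + 11 = 31 ≤ 32, throughput 8 + 18 + 14 = 40.
No other feasible combination does better.

40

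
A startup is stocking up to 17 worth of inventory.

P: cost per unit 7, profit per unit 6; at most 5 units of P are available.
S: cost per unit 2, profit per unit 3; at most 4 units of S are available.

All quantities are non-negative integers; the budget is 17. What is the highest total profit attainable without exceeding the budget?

18

This is a bounded integer knapsack.
S has the best ratio (3/2); taking only S gives at most 4×3 = 12 (stopped by the supply cap of 4).
Mixing does better — 1×P and 4×S: cost 15 ≤ 17, profit 1·6 + 4·3 = 18.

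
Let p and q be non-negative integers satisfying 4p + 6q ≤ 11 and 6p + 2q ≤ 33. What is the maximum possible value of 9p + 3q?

Relaxing integrality, the LP optimum is 24.75 at (p,q) = (2.75, 0), which is not an integer point.
(p,q)=(2,0): 4·2+6·0=8≤11, 6·2+2·0=12≤33, objective 18.
(p,q)=(1,1): 4·1+6·1=10≤11, 6·1+2·1=8≤33, objective 12.
(p,q)=(1,0): 4·1+6·0=4≤11, 6·1+2·0=6≤33, objective 9.
The best lattice point is (2,0), giving 18.

18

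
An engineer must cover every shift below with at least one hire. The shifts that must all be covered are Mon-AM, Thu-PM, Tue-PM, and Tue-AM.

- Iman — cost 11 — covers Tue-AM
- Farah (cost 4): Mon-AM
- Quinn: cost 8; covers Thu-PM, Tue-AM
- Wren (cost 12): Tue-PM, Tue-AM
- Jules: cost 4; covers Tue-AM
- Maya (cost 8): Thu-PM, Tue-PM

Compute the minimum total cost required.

16

Choose Farah, Jules, and Maya: together they cover Mon-AM, Thu-PM, Tue-PM, Tue-AM — every shift.
Total cost: 4 + 4 + 8 = 16.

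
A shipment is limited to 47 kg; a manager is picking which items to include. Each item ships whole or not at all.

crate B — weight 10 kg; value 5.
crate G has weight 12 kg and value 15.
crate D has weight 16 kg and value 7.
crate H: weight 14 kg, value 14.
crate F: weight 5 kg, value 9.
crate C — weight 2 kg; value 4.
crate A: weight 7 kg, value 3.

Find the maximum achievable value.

This is an integer program with binary decision variables.
Allowing fractional choices, the relaxed optimum would be about 48.8, but items are indivisible.
crate G + crate D + crate H + crate F: weight 12 + 16 + 14 + 5 = 47 ≤ 47, value 15 + 7 + 14 + 9 = 45.
crate B + crate G + crate H + crate F + crate C: weight 10 + 12 + 14 + 5 + 2 = 43 ≤ 47, value 5 + 15 + 14 + 9 + 4 = 47.
crate G + crate H + crate F + crate C + crate A: weight 12 + 14 + 5 + 2 + 7 = 40 ≤ 47, value 15 + 14 + 9 + 4 + 3 = 45.
Best is crate B, crate G, crate H, crate F, and crate C with total value 47.

47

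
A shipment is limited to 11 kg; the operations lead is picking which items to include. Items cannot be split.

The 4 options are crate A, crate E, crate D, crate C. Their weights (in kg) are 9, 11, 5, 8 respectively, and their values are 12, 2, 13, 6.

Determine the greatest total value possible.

13

Allowing fractional choices, the relaxed optimum would be about 21.0, but items are indivisible.
crate A: weight 9 ≤ 11, value 12.
crate D: weight 5 ≤ 11, value 13.
Best is crate D with total value 13.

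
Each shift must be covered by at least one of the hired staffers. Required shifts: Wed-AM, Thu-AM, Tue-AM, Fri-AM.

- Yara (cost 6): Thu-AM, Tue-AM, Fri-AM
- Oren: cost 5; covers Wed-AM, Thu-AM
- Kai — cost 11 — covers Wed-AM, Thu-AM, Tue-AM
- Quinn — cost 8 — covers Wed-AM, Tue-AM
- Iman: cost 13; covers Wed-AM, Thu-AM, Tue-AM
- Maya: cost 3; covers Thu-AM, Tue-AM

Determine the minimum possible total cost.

This is an integer covering problem.
The greedy cost-per-new-shift heuristic would pick Maya, Oren, and Yara for 14, but a cheaper cover exists.
Choose Yara and Oren: together they cover Wed-AM, Thu-AM, Tue-AM, Fri-AM — every shift.
Total cost: 6 + 5 = 11.
No cover costs less than 11.

11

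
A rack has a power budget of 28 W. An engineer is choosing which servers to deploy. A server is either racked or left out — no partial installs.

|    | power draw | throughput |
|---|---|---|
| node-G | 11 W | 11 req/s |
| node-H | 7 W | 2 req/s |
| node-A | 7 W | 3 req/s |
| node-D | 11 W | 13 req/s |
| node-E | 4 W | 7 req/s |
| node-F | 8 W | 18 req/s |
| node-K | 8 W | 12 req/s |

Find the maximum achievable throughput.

43

Treat it as a binary knapsack problem.
node-G + node-F + node-K: power draw 11 + 8 + 8 = 27 ≤ 28, throughput 11 + 18 + 12 = 41.
node-D + node-F + node-K: power draw 11 + 8 + 8 = 27 ≤ 28, throughput 13 + 18 + 12 = 43.
Best is node-D, node-F, and node-K with total throughput 43.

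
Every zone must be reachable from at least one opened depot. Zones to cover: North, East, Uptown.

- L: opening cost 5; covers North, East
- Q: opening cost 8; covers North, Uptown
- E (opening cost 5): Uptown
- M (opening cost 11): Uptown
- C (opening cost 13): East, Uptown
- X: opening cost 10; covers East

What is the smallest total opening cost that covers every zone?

Choose L and E: together they cover North, East, Uptown — every zone.
Total opening cost: 5 + 5 = 10.

10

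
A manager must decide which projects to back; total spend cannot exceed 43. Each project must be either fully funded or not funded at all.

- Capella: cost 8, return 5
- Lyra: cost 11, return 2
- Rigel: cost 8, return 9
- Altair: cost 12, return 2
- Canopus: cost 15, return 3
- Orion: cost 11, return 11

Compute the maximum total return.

28

Allowing fractional choices, the relaxed optimum would be about 28.2, but projects are indivisible.
Capella + Rigel + Altair + Orion: cost 8 + 8 + 12 + 11 = 39 ≤ 43, return 5 + 9 + 2 + 11 = 27.
Capella + Lyra + Rigel + Orion: cost 8 + 11 + 8 + 11 = 38 ≤ 43, return 5 + 2 + 9 + 11 = 27.
Capella + Rigel + Canopus + Orion: cost 8 + 8 + 15 + 11 = 42 ≤ 43, return 5 + 9 + 3 + 11 = 28.
Best is Capella, Rigel, Canopus, and Orion with total return 28.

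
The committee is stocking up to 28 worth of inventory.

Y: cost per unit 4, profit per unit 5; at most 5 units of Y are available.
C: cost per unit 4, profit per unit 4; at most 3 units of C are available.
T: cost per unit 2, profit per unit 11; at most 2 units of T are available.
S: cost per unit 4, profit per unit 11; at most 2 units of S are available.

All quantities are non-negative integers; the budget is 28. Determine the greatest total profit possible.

64

3×Y, 1×C, 2×T, and 2×S: cost 28 ≤ 28, profit 3·5 + 1·4 + 2·11 + 2·11 = 63.
4×Y, 2×T, and 2×S: cost 28 ≤ 28, profit 4·5 + 2·11 + 2·11 = 64.
Best is 64.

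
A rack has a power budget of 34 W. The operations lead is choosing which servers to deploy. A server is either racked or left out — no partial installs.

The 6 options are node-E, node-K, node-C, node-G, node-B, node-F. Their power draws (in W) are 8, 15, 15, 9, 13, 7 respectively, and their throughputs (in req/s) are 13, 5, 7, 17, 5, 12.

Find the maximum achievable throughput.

42

node-E + node-C + node-G: power draw 8 + 15 + 9 = 32 ≤ 34, throughput 13 + 7 + 17 = 37.
node-E + node-G + node-F: power draw 8 + 9 + 7 = 24 ≤ 34, throughput 13 + 17 + 12 = 42.
node-C + node-G + node-F: power draw 15 + 9 + 7 = 31 ≤ 34, throughput 7 + 17 + 12 = 36.
Best is node-E, node-G, and node-F with total throughput 42.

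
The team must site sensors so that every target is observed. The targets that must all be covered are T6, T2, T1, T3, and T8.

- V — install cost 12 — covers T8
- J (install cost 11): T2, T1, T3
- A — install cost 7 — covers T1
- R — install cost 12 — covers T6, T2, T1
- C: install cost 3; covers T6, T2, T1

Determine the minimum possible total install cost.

26

This is an integer covering problem.
Choose V, J, and C: together they cover T6, T2, T1, T3, T8 — every target.
Total install cost: 12 + 11 + 3 = 26.
No cover costs less than 26.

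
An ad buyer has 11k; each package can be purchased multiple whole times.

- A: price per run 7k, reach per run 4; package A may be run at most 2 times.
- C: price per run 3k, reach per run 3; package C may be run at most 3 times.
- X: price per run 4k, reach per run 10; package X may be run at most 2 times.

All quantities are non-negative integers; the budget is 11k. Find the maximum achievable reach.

23

2×X: price 8 ≤ 11, reach 2·10 = 20.
1×C and 2×X: price 11 ≤ 11, reach 1·3 + 2·10 = 23.
Best is 23.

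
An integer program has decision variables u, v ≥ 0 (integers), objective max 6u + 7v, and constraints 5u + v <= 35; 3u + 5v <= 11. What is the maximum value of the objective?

19

The continuous relaxation peaks at (3.67, 0) with value 22.00; rounding to a feasible lattice point costs some objective.
(u,v)=(2,1): 5·2+1·1=11≤35, 3·2+5·1=11≤11, objective 19.
(u,v)=(3,0): 5·3+1·0=15≤35, 3·3+5·0=9≤11, objective 18.
(u,v)=(1,1): 5·1+1·1=6≤35, 3·1+5·1=8≤11, objective 13.
Maximum is 19 at (u,v)=(2,1).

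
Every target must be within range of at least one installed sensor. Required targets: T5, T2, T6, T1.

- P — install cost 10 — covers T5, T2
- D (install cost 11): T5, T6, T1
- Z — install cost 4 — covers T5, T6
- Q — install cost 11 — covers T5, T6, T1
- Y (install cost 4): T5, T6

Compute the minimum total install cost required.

This is a weighted set-cover instance.
The greedy cost-per-new-target heuristic would pick Z, P, and D for 25, but a cheaper cover exists.
Choose P and D: together they cover T5, T2, T6, T1 — every target.
Total install cost: 10 + 11 = 21.
No cover costs less than 21.

21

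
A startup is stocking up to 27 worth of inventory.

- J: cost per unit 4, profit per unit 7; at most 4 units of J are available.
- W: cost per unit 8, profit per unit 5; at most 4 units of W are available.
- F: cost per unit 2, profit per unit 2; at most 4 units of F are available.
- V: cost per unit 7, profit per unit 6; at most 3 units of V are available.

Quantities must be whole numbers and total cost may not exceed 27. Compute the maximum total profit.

4×J, 1×F, and 1×V: cost 25 ≤ 27, profit 4·7 + 1·2 + 1·6 = 36.
4×J, 2×F, and 1×V: cost 27 ≤ 27, profit 4·7 + 2·2 + 1·6 = 38.
Best is 38.

38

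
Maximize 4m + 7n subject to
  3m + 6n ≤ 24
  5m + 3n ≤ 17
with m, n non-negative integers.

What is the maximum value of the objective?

28

The continuous relaxation peaks at (1.43, 3.29) with value 28.71; rounding to a feasible lattice point costs some objective.
(m,n)=(0,4): 3·0+6·4=24≤24, 5·0+3·4=12≤17, objective 28.
(m,n)=(1,3): 3·1+6·3=21≤24, 5·1+3·3=14≤17, objective 25.
(m,n)=(2,2): 3·2+6·2=18≤24, 5·2+3·2=16≤17, objective 22.
No feasible integer point exceeds 28.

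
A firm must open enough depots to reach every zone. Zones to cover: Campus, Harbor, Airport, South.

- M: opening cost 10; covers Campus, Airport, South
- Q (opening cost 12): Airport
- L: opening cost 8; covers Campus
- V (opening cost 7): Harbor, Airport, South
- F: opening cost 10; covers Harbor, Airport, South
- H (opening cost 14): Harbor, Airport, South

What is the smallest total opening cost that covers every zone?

Choose L and V: together they cover Campus, Harbor, Airport, South — every zone.
Total opening cost: 8 + 7 = 15.
No cover costs less than 15.

15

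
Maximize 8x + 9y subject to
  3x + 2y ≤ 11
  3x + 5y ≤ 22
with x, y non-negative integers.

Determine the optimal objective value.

36

(x,y)=(0,4): 3·0+2·4=8≤11, 3·0+5·4=20≤22, objective 36.
(x,y)=(1,3): 3·1+2·3=9≤11, 3·1+5·3=18≤22, objective 35.
No feasible integer point exceeds 36.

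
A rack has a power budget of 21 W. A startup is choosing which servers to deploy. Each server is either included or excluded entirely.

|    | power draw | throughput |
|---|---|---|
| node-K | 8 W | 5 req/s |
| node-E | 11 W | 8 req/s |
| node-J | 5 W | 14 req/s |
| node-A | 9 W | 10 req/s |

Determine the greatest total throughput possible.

24

Treat it as a binary knapsack problem.
Take node-J and node-A: power draw 5 + 9 = 14 ≤ 21, throughput 14 + 10 = 24.
No other feasible combination does better.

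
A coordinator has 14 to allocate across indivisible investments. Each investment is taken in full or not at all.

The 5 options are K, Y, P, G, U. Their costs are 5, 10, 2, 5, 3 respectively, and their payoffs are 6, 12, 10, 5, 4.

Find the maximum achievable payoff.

Allowing fractional choices, the relaxed optimum would be about 24.8, but investments are indivisible.
K + P + U: cost 5 + 2 + 3 = 10 ≤ 14, payoff 6 + 10 + 4 = 20.
K + P + G: cost 5 + 2 + 5 = 12 ≤ 14, payoff 6 + 10 + 5 = 21.
Y + P: cost 10 + 2 = 12 ≤ 14, payoff 12 + 10 = 22.
Best is Y and P with total payoff 22.

22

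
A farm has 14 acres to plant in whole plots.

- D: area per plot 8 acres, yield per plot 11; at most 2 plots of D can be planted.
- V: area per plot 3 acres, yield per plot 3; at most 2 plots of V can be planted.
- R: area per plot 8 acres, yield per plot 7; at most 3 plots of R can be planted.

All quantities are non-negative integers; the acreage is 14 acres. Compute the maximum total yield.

17

This is a bounded integer knapsack.
Take 1×D and 2×V: area 14 ≤ 14, yield 1·11 + 2·3 = 17.
No other integer combination yields more.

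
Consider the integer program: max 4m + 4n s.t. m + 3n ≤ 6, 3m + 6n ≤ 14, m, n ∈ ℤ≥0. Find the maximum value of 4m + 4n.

16

(m,n)=(4,0) is feasible, giving 16.
(m,n)=(3,0) is feasible, giving 12.
No feasible integer point exceeds 16.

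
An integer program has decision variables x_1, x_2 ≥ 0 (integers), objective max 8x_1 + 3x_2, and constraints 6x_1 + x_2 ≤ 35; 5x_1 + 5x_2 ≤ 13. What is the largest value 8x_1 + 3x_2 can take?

Relaxing integrality, the LP optimum is 20.80 at (x_1,x_2) = (2.6, 0), which is not an integer point.
(x_1,x_2)=(2,0): 6·2+1·0=12≤35, 5·2+5·0=10≤13, objective 16.
(x_1,x_2)=(1,1): 6·1+1·1=7≤35, 5·1+5·1=10≤13, objective 11.
(x_1,x_2)=(1,0): 6·1+1·0=6≤35, 5·1+5·0=5≤13, objective 8.
No feasible integer point exceeds 16.

16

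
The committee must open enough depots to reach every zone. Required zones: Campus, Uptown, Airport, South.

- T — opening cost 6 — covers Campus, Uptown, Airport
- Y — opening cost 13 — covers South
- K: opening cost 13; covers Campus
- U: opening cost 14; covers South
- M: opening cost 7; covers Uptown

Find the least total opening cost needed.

Choose T and Y: together they cover Campus, Uptown, Airport, South — every zone.
Total opening cost: 6 + 13 = 19.
No cover costs less than 19.

19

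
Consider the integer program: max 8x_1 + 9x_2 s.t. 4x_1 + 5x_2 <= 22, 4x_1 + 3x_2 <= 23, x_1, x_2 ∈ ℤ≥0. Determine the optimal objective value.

(x_1,x_2)=(3,2): 4·3+5·2=22≤22, 4·3+3·2=18≤23, objective 42.
(x_1,x_2)=(4,1): 4·4+5·1=21≤22, 4·4+3·1=19≤23, objective 41.
Maximum is 42 at (x_1,x_2)=(3,2).

42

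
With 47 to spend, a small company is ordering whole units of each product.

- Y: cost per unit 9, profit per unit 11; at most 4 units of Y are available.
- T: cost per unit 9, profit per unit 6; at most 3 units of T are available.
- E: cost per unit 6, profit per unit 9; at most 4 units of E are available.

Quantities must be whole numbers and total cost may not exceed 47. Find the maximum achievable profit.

E has the best ratio (9/6); taking only E gives at most 4×9 = 36 (stopped by the supply cap of 4).
Mixing does better — 3×Y and 3×E: cost 45 ≤ 47, profit 3·11 + 3·9 = 60.

60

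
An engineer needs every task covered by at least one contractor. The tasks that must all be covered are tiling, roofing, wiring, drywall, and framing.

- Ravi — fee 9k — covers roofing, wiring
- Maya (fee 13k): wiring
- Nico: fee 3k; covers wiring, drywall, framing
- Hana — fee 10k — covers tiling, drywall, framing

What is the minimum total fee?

19

The greedy cost-per-new-task heuristic would pick Nico, Ravi, and Hana for 22, but a cheaper cover exists.
Choose Ravi and Hana: together they cover tiling, roofing, wiring, drywall, framing — every task.
Total fee: 9 + 10 = 19.
No cover costs less than 19.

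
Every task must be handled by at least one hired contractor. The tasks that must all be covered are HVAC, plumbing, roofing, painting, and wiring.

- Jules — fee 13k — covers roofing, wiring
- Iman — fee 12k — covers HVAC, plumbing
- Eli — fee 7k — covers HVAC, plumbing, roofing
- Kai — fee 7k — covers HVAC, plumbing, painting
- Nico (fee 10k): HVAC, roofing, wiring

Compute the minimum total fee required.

17

The greedy cost-per-new-task heuristic would pick Eli, Kai, and Nico for 24, but a cheaper cover exists.
Choose Kai and Nico: together they cover HVAC, plumbing, roofing, painting, wiring — every task.
Total fee: 7 + 10 = 17.
No cover costs less than 17.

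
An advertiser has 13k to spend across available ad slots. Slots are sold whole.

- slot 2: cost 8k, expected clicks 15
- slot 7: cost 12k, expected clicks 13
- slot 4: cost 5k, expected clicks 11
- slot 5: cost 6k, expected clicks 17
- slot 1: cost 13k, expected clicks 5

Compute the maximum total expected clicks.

28

This is a 0-1 knapsack instance.
slot 4 + slot 5: cost 5 + 6 = 11 ≤ 13, expected clicks 11 + 17 = 28.
slot 5: cost 6 ≤ 13, expected clicks 17.
slot 2 + slot 4: cost 8 + 5 = 13 ≤ 13, expected clicks 15 + 11 = 26.
Best is slot 4 and slot 5 with total expected clicks 28.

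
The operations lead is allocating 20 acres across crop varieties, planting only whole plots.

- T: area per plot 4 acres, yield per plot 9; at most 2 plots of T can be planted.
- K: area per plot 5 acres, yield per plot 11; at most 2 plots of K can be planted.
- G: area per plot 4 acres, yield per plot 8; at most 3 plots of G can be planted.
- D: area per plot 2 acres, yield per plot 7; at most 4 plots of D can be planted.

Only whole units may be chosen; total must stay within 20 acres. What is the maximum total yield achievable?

Take 2×T, 1×G, and 4×D: area 20 ≤ 20, yield 2·9 + 1·8 + 4·7 = 54.
D has the best ratio (7/2) and is taken to its limit of 4; remaining capacity is filled optimally with the others.

54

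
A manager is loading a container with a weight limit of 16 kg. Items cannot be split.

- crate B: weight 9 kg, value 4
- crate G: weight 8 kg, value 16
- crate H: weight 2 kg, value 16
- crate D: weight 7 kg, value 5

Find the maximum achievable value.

32

Take crate G and crate H: weight 8 + 2 = 10 ≤ 16, value 16 + 16 = 32.
No other feasible combination does better.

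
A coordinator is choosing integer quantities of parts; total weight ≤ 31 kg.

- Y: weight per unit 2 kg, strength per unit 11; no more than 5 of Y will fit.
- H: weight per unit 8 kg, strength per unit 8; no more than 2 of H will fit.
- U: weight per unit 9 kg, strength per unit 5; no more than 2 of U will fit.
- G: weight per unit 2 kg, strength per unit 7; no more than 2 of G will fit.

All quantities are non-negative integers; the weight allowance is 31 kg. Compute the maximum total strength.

Take 5×Y, 2×H, and 2×G: weight 30 ≤ 31, strength 5·11 + 2·8 + 2·7 = 85.
Y has the best ratio (11/2) and is taken to its limit of 5; remaining capacity is filled optimally with the others.

85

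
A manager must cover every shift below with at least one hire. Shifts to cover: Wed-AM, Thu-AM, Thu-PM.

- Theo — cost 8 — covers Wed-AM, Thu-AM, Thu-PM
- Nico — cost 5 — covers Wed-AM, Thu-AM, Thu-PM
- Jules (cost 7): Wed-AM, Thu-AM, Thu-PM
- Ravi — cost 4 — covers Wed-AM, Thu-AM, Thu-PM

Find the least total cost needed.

Ravi alone covers Wed-AM, Thu-AM, Thu-PM — every shift.
Total cost: 4.
No cover costs less than 4.

4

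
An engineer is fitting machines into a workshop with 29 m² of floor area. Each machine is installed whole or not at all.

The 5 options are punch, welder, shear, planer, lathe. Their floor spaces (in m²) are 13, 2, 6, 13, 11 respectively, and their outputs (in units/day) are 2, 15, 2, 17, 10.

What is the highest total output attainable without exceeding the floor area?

42

welder + shear + planer: floor space 2 + 6 + 13 = 21 ≤ 29, output 15 + 2 + 17 = 34.
welder + planer + lathe: floor space 2 + 13 + 11 = 26 ≤ 29, output 15 + 17 + 10 = 42.
Best is welder, planer, and lathe with total output 42.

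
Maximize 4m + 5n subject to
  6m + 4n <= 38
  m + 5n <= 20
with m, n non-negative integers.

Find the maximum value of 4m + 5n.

31

(m,n)=(4,3): 6·4+4·3=36≤38, 1·4+5·3=19≤20, objective 31.
(m,n)=(5,2): 6·5+4·2=38≤38, 1·5+5·2=15≤20, objective 30.
(m,n)=(3,3): 6·3+4·3=30≤38, 1·3+5·3=18≤20, objective 27.
(m,n)=(4,2): 6·4+4·2=32≤38, 1·4+5·2=14≤20, objective 26.
Maximum is 31 at (m,n)=(4,3).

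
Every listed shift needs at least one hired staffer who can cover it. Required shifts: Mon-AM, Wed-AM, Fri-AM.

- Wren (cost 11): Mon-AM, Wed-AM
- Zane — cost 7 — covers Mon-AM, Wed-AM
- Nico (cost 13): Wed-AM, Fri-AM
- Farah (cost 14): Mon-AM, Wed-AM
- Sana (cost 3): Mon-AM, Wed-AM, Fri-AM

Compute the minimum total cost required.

Sana alone covers Mon-AM, Wed-AM, Fri-AM — every shift.
Total cost: 3.
No cover costs less than 3.

3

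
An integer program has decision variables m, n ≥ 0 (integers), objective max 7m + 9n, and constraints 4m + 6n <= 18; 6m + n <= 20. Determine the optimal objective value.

Relaxing integrality, the LP optimum is 30.19 at (m,n) = (3.19, 0.875), which is not an integer point.
(m,n)=(3,1): 4·3+6·1=18≤18, 6·3+1·1=19≤20, objective 30.
(m,n)=(2,1): 4·2+6·1=14≤18, 6·2+1·1=13≤20, objective 23.
(m,n)=(3,0): 4·3+6·0=12≤18, 6·3+1·0=18≤20, objective 21.
No feasible integer point exceeds 30.

30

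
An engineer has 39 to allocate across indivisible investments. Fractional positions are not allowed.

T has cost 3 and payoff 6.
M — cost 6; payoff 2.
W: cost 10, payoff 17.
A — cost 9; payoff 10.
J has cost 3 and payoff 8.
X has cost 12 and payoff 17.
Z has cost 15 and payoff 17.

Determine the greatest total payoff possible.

58

This is an integer program with binary decision variables.
Allowing fractional choices, the relaxed optimum would be about 60.5, but investments are indivisible.
T + W + A + J + X: cost 3 + 10 + 9 + 3 + 12 = 37 ≤ 39, payoff 6 + 17 + 10 + 8 + 17 = 58.
W + A + J + X: cost 10 + 9 + 3 + 12 = 34 ≤ 39, payoff 17 + 10 + 8 + 17 = 52.
W + A + J + Z: cost 10 + 9 + 3 + 15 = 37 ≤ 39, payoff 17 + 10 + 8 + 17 = 52.
Best is T, W, A, J, and X with total payoff 58.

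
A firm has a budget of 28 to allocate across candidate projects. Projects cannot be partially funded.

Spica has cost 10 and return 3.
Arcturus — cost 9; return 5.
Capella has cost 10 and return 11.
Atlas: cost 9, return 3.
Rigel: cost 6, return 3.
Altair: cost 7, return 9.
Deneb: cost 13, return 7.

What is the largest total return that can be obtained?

25

Capella + Atlas + Altair: cost 10 + 9 + 7 = 26 ≤ 28, return 11 + 3 + 9 = 23.
Arcturus + Capella + Altair: cost 9 + 10 + 7 = 26 ≤ 28, return 5 + 11 + 9 = 25.
Capella + Rigel + Altair: cost 10 + 6 + 7 = 23 ≤ 28, return 11 + 3 + 9 = 23.
Best is Arcturus, Capella, and Altair with total return 25.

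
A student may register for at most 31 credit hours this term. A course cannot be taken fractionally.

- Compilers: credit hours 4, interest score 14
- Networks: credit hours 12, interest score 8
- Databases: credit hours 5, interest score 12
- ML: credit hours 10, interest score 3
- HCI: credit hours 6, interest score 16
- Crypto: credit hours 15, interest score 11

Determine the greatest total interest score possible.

53

Take Compilers, Databases, HCI, and Crypto: credit hours 4 + 5 + 6 + 15 = 30 ≤ 31, interest score 14 + 12 + 16 + 11 = 53.
No other feasible combination does better.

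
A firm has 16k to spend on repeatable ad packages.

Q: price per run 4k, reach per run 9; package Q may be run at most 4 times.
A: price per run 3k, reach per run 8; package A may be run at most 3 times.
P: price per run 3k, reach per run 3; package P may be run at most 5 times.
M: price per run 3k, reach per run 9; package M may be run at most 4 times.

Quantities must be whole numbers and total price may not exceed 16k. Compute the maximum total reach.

45

1×Q and 4×M: price 16 ≤ 16, reach 1·9 + 4·9 = 45.
1×A and 4×M: price 15 ≤ 16, reach 1·8 + 4·9 = 44.
Best is 45.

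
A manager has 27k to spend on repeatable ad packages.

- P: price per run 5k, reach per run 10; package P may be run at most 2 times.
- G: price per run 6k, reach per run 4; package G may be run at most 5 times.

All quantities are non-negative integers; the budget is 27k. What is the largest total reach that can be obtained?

2×P and 2×G: price 22 ≤ 27, reach 2·10 + 2·4 = 28.
2×P and 1×G: price 16 ≤ 27, reach 2·10 + 1·4 = 24.
Best is 28.

28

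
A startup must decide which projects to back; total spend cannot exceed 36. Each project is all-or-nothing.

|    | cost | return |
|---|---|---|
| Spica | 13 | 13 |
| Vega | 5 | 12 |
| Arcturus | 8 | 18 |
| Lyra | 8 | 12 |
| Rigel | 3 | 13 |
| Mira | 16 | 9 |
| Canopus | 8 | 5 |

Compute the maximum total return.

This is an integer program with binary decision variables.
Spica + Arcturus + Lyra + Rigel: cost 13 + 8 + 8 + 3 = 32 ≤ 36, return 13 + 18 + 12 + 13 = 56.
Vega + Arcturus + Lyra + Rigel + Canopus: cost 5 + 8 + 8 + 3 + 8 = 32 ≤ 36, return 12 + 18 + 12 + 13 + 5 = 60.
Spica + Vega + Arcturus + Rigel: cost 13 + 5 + 8 + 3 = 29 ≤ 36, return 13 + 12 + 18 + 13 = 56.
Best is Vega, Arcturus, Lyra, Rigel, and Canopus with total return 60.

60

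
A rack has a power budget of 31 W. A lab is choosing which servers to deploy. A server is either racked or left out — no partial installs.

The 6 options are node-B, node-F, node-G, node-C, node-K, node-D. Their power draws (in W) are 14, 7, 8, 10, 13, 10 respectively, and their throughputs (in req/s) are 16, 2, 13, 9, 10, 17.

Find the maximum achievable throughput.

40

Allowing fractional choices, the relaxed optimum would be about 44.9, but servers are indivisible.
node-B + node-F + node-D: power draw 14 + 7 + 10 = 31 ≤ 31, throughput 16 + 2 + 17 = 35.
node-G + node-K + node-D: power draw 8 + 13 + 10 = 31 ≤ 31, throughput 13 + 10 + 17 = 40.
node-G + node-C + node-D: power draw 8 + 10 + 10 = 28 ≤ 31, throughput 13 + 9 + 17 = 39.
Best is node-G, node-K, and node-D with total throughput 40.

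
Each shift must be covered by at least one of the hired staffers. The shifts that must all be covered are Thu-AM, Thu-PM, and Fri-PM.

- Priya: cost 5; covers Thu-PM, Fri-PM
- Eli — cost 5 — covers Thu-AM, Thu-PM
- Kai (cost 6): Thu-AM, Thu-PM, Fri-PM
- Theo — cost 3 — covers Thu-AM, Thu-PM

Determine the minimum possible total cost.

The greedy cost-per-new-shift heuristic would pick Theo and Priya for 8, but a cheaper cover exists.
Kai alone covers Thu-AM, Thu-PM, Fri-PM — every shift.
Total cost: 6.
No cover costs less than 6.

6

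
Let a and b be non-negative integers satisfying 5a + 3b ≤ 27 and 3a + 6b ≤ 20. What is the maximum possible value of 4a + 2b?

Relaxing integrality, the LP optimum is 21.60 at (a,b) = (5.4, 0), which is not an integer point.
(a,b)=(5,0): 5·5+3·0=25≤27, 3·5+6·0=15≤20, objective 20.
(a,b)=(4,1): 5·4+3·1=23≤27, 3·4+6·1=18≤20, objective 18.
(a,b)=(4,0): 5·4+3·0=20≤27, 3·4+6·0=12≤20, objective 16.
The best lattice point is (5,0), giving 20.

20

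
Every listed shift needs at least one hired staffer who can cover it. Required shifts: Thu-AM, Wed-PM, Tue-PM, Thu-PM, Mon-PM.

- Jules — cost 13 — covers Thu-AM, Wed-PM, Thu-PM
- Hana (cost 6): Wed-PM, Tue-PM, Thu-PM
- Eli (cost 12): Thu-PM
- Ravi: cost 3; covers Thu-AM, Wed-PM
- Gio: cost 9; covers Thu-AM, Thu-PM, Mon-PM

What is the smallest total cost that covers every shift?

The greedy cost-per-new-shift heuristic would pick Ravi, Hana, and Gio for 18, but a cheaper cover exists.
Choose Hana and Gio: together they cover Thu-AM, Wed-PM, Tue-PM, Thu-PM, Mon-PM — every shift.
Total cost: 6 + 9 = 15.
No cover costs less than 15.

15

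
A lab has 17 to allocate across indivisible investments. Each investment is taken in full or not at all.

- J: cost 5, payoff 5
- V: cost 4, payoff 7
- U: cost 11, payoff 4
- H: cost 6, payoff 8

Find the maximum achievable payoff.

V + H: cost 4 + 6 = 10 ≤ 17, payoff 7 + 8 = 15.
J + H: cost 5 + 6 = 11 ≤ 17, payoff 5 + 8 = 13.
J + V + H: cost 5 + 4 + 6 = 15 ≤ 17, payoff 5 + 7 + 8 = 20.
Best is J, V, and H with total payoff 20.

20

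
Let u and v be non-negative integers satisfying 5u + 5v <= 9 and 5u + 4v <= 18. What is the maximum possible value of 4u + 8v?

Relaxing integrality, the LP optimum is 14.40 at (u,v) = (0, 1.8), which is not an integer point.
(u,v)=(0,1) is feasible, giving 8.
(u,v)=(1,0) is feasible, giving 4.
(u,v)=(0,0) is feasible, giving 0.
Maximum is 8 at (u,v)=(0,1).

8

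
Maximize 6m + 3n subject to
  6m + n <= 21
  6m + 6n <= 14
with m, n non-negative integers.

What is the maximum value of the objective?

12

(m,n)=(2,0): 6·2+1·0=12≤21, 6·2+6·0=12≤14, objective 12.
(m,n)=(1,1): 6·1+1·1=7≤21, 6·1+6·1=12≤14, objective 9.
No feasible integer point exceeds 12.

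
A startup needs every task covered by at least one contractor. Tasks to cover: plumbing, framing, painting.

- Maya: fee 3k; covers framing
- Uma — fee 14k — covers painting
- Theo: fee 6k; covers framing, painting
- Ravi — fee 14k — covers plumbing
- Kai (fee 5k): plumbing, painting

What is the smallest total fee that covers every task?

This is a weighted set-cover instance.
Choose Maya and Kai: together they cover plumbing, framing, painting — every task.
Total fee: 3 + 5 = 8.
No cover costs less than 8.

8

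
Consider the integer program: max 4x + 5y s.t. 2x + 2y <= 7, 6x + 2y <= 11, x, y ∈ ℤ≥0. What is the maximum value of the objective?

15

Relaxing integrality, the LP optimum is 17.50 at (x,y) = (0, 3.5), which is not an integer point.
(x,y)=(0,3): 2·0+2·3=6≤7, 6·0+2·3=6≤11, objective 15.
(x,y)=(1,2): 2·1+2·2=6≤7, 6·1+2·2=10≤11, objective 14.
(x,y)=(0,2): 2·0+2·2=4≤7, 6·0+2·2=4≤11, objective 10.
The best lattice point is (0,3), giving 15.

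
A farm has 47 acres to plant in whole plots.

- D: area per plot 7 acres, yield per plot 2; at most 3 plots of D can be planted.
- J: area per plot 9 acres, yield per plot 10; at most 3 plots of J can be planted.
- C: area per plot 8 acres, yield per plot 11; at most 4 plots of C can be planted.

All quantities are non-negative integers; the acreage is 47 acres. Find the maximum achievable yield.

54

This is a bounded integer knapsack.
C has the best ratio (11/8); taking only C gives at most 4×11 = 44 (stopped by the supply cap of 4).
Mixing does better — 1×J and 4×C: area 41 ≤ 47, yield 1·10 + 4·11 = 54.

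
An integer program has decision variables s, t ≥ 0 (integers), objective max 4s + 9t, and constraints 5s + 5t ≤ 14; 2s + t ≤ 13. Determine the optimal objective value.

The continuous relaxation peaks at (0, 2.8) with value 25.20; rounding to a feasible lattice point costs some objective.
(s,t)=(0,2): 5·0+5·2=10≤14, 2·0+1·2=2≤13, objective 18.
(s,t)=(1,1): 5·1+5·1=10≤14, 2·1+1·1=3≤13, objective 13.
(s,t)=(0,1): 5·0+5·1=5≤14, 2·0+1·1=1≤13, objective 9.
The best lattice point is (0,2), giving 18.

18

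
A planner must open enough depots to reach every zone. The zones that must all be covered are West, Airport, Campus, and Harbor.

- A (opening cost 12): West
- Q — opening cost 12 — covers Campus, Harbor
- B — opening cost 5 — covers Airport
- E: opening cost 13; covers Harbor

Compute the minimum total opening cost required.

29

This is an integer covering problem.
Choose A, Q, and B: together they cover West, Airport, Campus, Harbor — every zone.
Total opening cost: 12 + 12 + 5 = 29.
No cover costs less than 29.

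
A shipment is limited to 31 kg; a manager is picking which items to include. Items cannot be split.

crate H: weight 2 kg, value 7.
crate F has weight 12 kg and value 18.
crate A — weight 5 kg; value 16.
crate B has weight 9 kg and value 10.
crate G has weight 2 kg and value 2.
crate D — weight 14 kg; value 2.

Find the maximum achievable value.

53

This is a 0-1 knapsack instance.
Allowing fractional choices, the relaxed optimum would be about 53.1, but items are indivisible.
crate H + crate F + crate A + crate B: weight 2 + 12 + 5 + 9 = 28 ≤ 31, value 7 + 18 + 16 + 10 = 51.
crate F + crate A + crate B + crate G: weight 12 + 5 + 9 + 2 = 28 ≤ 31, value 18 + 16 + 10 + 2 = 46.
crate H + crate F + crate A + crate B + crate G: weight 2 + 12 + 5 + 9 + 2 = 30 ≤ 31, value 7 + 18 + 16 + 10 + 2 = 53.
Best is crate H, crate F, crate A, crate B, and crate G with total value 53.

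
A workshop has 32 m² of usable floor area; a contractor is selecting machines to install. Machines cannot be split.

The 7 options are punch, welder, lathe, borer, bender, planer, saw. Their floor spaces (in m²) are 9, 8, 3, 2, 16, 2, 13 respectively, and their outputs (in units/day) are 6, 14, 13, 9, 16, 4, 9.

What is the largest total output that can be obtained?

56

This is an integer program with binary decision variables.
Allowing fractional choices, the relaxed optimum would be about 56.7, but machines are indivisible.
welder + lathe + borer + bender + planer: floor space 8 + 3 + 2 + 16 + 2 = 31 ≤ 32, output 14 + 13 + 9 + 16 + 4 = 56.
welder + lathe + borer + planer + saw: floor space 8 + 3 + 2 + 2 + 13 = 28 ≤ 32, output 14 + 13 + 9 + 4 + 9 = 49.
welder + lathe + borer + bender: floor space 8 + 3 + 2 + 16 = 29 ≤ 32, output 14 + 13 + 9 + 16 = 52.
Best is welder, lathe, borer, bender, and planer with total output 56.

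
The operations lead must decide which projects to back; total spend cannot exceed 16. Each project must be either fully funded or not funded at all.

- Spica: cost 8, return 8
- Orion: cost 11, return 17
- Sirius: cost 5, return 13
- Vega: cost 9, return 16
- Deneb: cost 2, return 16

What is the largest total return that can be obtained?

45

Spica + Sirius + Deneb: cost 8 + 5 + 2 = 15 ≤ 16, return 8 + 13 + 16 = 37.
Orion + Deneb: cost 11 + 2 = 13 ≤ 16, return 17 + 16 = 33.
Sirius + Vega + Deneb: cost 5 + 9 + 2 = 16 ≤ 16, return 13 + 16 + 16 = 45.
Best is Sirius, Vega, and Deneb with total return 45.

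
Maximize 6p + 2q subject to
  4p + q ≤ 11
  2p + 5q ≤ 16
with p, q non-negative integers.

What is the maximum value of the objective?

The continuous relaxation peaks at (2.17, 2.33) with value 17.67; rounding to a feasible lattice point costs some objective.
(p,q)=(2,2) is feasible, giving 16.
(p,q)=(2,1) is feasible, giving 14.
The best lattice point is (2,2), giving 16.

16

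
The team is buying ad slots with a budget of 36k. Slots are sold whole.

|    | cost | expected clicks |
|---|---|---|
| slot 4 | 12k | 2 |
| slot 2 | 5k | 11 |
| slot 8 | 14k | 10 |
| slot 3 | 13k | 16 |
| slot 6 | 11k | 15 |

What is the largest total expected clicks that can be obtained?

This is an integer program with binary decision variables.
slot 2 + slot 8 + slot 3: cost 5 + 14 + 13 = 32 ≤ 36, expected clicks 11 + 10 + 16 = 37.
slot 2 + slot 3 + slot 6: cost 5 + 13 + 11 = 29 ≤ 36, expected clicks 11 + 16 + 15 = 42.
Best is slot 2, slot 3, and slot 6 with total expected clicks 42.

42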